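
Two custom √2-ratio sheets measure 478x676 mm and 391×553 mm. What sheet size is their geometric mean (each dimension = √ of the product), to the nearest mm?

Short side: √(478 · 391) = √186898 ≈ 432.3 → 432 mm
Long side: √(676 · 553) = √373828 ≈ 611.4 → 611 mm

432 × 611 mm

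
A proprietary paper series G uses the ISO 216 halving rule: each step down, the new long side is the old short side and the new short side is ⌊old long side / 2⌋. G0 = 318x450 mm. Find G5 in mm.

G1: ⌊450/2⌋ × 318 = 225 × 318 mm
G2: ⌊318/2⌋ × 225 = 159 × 225 mm
G3: ⌊225/2⌋ × 159 = 112 × 159 mm
G4: ⌊159/2⌋ × 112 = 79 × 112 mm
G5: ⌊112/2⌋ × 79 = 56 × 79 mm

56 × 79 mm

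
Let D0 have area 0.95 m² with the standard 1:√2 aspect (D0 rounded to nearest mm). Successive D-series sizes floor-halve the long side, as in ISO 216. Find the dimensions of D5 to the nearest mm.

Let D0's short side be w mm. w · w√2 = 0.95 m² = 950,000 mm², so w ≈ 819.6 mm and w√2 ≈ 1159.1 mm → D0 = 820 × 1159 mm.
D1: ⌊1159/2⌋ × 820 = 579 × 820 mm
D2: ⌊820/2⌋ × 579 = 410 × 579 mm
D3: ⌊579/2⌋ × 410 = 289 × 410 mm
D4: ⌊410/2⌋ × 289 = 205 × 289 mm
D5: ⌊289/2⌋ × 205 = 144 × 205 mm

144 × 205 mm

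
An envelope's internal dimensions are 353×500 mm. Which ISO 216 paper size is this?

Aspect ratio 500/353 ≈ 1.416 — close to the ISO √2 ≈ 1.414.
In the B-series (B0 = 1000 × 1414 mm): B3 = 353 × 500 mm.

B3 (353 × 500 mm)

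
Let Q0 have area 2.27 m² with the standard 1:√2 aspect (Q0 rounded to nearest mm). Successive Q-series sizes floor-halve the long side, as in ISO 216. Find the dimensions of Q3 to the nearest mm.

448 × 633 mm

Let Q0's short side be w mm. w · w√2 = 2.27 m² = 2,270,000 mm², so w ≈ 1266.9 mm and w√2 ≈ 1791.7 mm → Q0 = 1267 × 1792 mm.
Q1: ⌊1792/2⌋ × 1267 = 896 × 1267 mm
Q2: ⌊1267/2⌋ × 896 = 633 × 896 mm
Q3: ⌊896/2⌋ × 633 = 448 × 633 mm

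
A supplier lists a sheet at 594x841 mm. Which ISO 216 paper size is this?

Aspect ratio 841/594 ≈ 1.416 — close to the ISO √2 ≈ 1.414.
In the A-series (A0 area = 1 m²): A1 = 594 × 841 mm.

A1 (594 × 841 mm)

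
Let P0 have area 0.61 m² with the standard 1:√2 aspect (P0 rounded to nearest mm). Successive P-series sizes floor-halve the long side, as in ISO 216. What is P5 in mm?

Let P0's short side be w mm. w · w√2 = 0.61 m² = 610,000 mm², so w ≈ 656.8 mm and w√2 ≈ 928.8 mm → P0 = 657 × 929 mm.
P1: ⌊929/2⌋ × 657 = 464 × 657 mm
P2: ⌊657/2⌋ × 464 = 328 × 464 mm
P3: ⌊464/2⌋ × 328 = 232 × 328 mm
P4: ⌊328/2⌋ × 232 = 164 × 232 mm
P5: ⌊232/2⌋ × 164 = 116 × 164 mm

116 × 164 mm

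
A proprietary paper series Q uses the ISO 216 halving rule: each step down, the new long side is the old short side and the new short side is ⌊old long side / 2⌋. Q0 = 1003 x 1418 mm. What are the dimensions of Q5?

Q1: ⌊1418/2⌋ × 1003 = 709 × 1003 mm
Q2: ⌊1003/2⌋ × 709 = 501 × 709 mm
Q3: ⌊709/2⌋ × 501 = 354 × 501 mm
Q4: ⌊501/2⌋ × 354 = 250 × 354 mm
Q5: ⌊354/2⌋ × 250 = 177 × 250 mm

177 × 250 mm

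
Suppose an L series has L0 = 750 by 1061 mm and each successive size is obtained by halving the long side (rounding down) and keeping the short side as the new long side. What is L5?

132 × 187 mm

L1: ⌊1061/2⌋ × 750 = 530 × 750 mm
L2: ⌊750/2⌋ × 530 = 375 × 530 mm
L3: ⌊530/2⌋ × 375 = 265 × 375 mm
L4: ⌊375/2⌋ × 265 = 187 × 265 mm
L5: ⌊265/2⌋ × 187 = 132 × 187 mm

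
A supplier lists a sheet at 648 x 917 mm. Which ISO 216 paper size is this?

C1 (648 × 917 mm)

Aspect ratio 917/648 ≈ 1.415 — close to the ISO √2 ≈ 1.414.
In the C-series (envelope sizes, between A and B): C1 = 648 × 917 mm.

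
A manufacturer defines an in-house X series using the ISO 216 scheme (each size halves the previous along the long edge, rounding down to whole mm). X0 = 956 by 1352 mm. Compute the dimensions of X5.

X1: ⌊1352/2⌋ × 956 = 676 × 956 mm
X2: ⌊956/2⌋ × 676 = 478 × 676 mm
X3: ⌊676/2⌋ × 478 = 338 × 478 mm
X4: ⌊478/2⌋ × 338 = 239 × 338 mm
X5: ⌊338/2⌋ × 239 = 169 × 239 mm

169 × 239 mm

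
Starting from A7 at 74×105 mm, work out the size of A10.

26 × 37 mm

A8: ⌊105/2⌋ × 74 = 52 × 74 mm
A9: ⌊74/2⌋ × 52 = 37 × 52 mm
A10: ⌊52/2⌋ × 37 = 26 × 37 mm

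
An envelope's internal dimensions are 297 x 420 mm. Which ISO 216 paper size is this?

A3 (297 × 420 mm)

Aspect ratio 420/297 ≈ 1.414 — close to the ISO √2 ≈ 1.414.
In the A-series (A0 area = 1 m²): A3 = 297 × 420 mm.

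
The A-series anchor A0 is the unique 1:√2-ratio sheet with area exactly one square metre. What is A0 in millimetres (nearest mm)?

841 × 1189 mm

Let the short side be w mm. Then the long side is w√2 and w · w√2 = 10⁶ mm².
w² = 10⁶/√2, so w = 1000 / 2^(1/4) ≈ 840.9 mm; long side = 1000 · 2^(1/4) ≈ 1189.2 mm.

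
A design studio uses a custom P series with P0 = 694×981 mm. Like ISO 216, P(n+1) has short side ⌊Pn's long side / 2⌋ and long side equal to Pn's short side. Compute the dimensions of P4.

P1 = 490 × 694 mm (from P0 by 1 halving).
P2: ⌊694/2⌋ × 490 = 347 × 490 mm
P3: ⌊490/2⌋ × 347 = 245 × 347 mm
P4: ⌊347/2⌋ × 245 = 173 × 245 mm

173 × 245 mm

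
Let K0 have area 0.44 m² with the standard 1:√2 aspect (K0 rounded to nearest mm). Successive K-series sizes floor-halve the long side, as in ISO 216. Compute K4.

139 × 197 mm

Let K0's short side be w mm. w · w√2 = 0.44 m² = 440,000 mm², so w ≈ 557.8 mm and w√2 ≈ 788.8 mm → K0 = 558 × 789 mm.
K1: ⌊789/2⌋ × 558 = 394 × 558 mm
K2: ⌊558/2⌋ × 394 = 279 × 394 mm
K3: ⌊394/2⌋ × 279 = 197 × 279 mm
K4: ⌊279/2⌋ × 197 = 139 × 197 mm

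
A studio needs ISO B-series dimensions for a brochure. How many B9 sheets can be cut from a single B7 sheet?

4

Each ISO step halves the sheet: 1 × B7 → 2 × B8 → 4 × B9
From B7 to B9 is 2 halving steps: 2^2 = 4.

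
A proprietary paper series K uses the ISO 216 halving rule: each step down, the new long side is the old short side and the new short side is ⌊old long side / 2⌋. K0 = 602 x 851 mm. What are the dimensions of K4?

150 × 212 mm

K1: ⌊851/2⌋ × 602 = 425 × 602 mm
K2: ⌊602/2⌋ × 425 = 301 × 425 mm
K3: ⌊425/2⌋ × 301 = 212 × 301 mm
K4: ⌊301/2⌋ × 212 = 150 × 212 mm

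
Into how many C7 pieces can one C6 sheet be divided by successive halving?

C6 = 114 × 162 mm; C7 = 81 × 114 mm.
Each halving step doubles the count; 1 step from C6 to C7.
2^1 = 2.

2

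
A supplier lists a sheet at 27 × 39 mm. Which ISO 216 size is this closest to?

Aspect ratio 39/27 ≈ 1.444 (ISO target is √2 ≈ 1.414).
In the C-series (envelope sizes, between A and B): C10 = 28 × 40 mm.
Off by 2 mm total — nearest standard size.

C10 (28 × 40 mm)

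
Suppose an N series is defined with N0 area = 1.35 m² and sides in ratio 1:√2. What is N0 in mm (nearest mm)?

Let the short side be w mm. Then w · w√2 = 1.35 m² = 1,350,000 mm².
w² = 1,350,000/√2, so w ≈ 977.0 mm; long side = w√2 ≈ 1381.7 mm.

977 × 1382 mm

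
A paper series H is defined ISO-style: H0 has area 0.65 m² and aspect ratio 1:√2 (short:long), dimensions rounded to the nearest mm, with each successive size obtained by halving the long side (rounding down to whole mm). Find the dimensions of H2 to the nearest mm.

Let H0's short side be w mm. w · w√2 = 0.65 m² = 650,000 mm², so w ≈ 678.0 mm and w√2 ≈ 958.8 mm → H0 = 678 × 959 mm.
H1: ⌊959/2⌋ × 678 = 479 × 678 mm
H2: ⌊678/2⌋ × 479 = 339 × 479 mm

339 × 479 mm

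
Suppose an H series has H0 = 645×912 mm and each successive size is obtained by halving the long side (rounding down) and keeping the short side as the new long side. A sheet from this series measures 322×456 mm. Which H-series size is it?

H2

H0: 645 × 912 mm
H1: 456 × 645 mm
H2: 322 × 456 mm
H3: 228 × 322 mm
→ matches H2.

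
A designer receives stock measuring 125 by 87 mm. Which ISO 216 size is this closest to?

B7 (88 × 125 mm)

Aspect ratio 125/87 ≈ 1.437 (ISO target is √2 ≈ 1.414).
In the B-series (B0 = 1000 × 1414 mm): B7 = 88 × 125 mm.
Off by 1 mm total — nearest standard size.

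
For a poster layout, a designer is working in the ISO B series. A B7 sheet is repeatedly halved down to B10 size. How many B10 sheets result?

8

B7 = 88 × 125 mm; B10 = 31 × 44 mm.
Each halving step doubles the count; 3 steps from B7 to B10.
2^3 = 8.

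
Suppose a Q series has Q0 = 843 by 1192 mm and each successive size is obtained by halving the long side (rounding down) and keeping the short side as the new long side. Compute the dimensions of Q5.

Q1 = 596 × 843 mm (from Q0 by 1 halving).
Q2: ⌊843/2⌋ × 596 = 421 × 596 mm
Q3: ⌊596/2⌋ × 421 = 298 × 421 mm
Q4: ⌊421/2⌋ × 298 = 210 × 298 mm
Q5: ⌊298/2⌋ × 210 = 149 × 210 mm

149 × 210 mm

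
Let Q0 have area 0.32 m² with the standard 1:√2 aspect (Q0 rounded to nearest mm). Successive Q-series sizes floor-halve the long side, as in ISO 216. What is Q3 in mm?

168 × 238 mm

Let Q0's short side be w mm. w · w√2 = 0.32 m² = 320,000 mm², so w ≈ 475.7 mm and w√2 ≈ 672.7 mm → Q0 = 476 × 673 mm.
Q1: ⌊673/2⌋ × 476 = 336 × 476 mm
Q2: ⌊476/2⌋ × 336 = 238 × 336 mm
Q3: ⌊336/2⌋ × 238 = 168 × 238 mm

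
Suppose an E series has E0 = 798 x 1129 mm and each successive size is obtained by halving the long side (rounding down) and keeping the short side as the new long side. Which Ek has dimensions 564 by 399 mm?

E0: 798 × 1129 mm
E1: 564 × 798 mm
E2: 399 × 564 mm
E3: 282 × 399 mm
→ matches E2.

E2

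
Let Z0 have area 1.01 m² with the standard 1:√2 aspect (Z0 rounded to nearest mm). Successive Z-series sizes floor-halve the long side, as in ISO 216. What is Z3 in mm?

Let Z0's short side be w mm. w · w√2 = 1.01 m² = 1,010,000 mm², so w ≈ 845.1 mm and w√2 ≈ 1195.1 mm → Z0 = 845 × 1195 mm.
Z1: ⌊1195/2⌋ × 845 = 597 × 845 mm
Z2: ⌊845/2⌋ × 597 = 422 × 597 mm
Z3: ⌊597/2⌋ × 422 = 298 × 422 mm

298 × 422 mm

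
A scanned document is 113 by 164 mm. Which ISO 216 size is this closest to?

Aspect ratio 164/113 ≈ 1.451 (ISO target is √2 ≈ 1.414).
In the C-series (envelope sizes, between A and B): C6 = 114 × 162 mm.
Off by 3 mm total — nearest standard size.

C6 (114 × 162 mm)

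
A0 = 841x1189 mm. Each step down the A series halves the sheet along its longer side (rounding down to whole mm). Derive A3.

A1: ⌊1189/2⌋ × 841 = 594 × 841 mm
A2: ⌊841/2⌋ × 594 = 420 × 594 mm
A3: ⌊594/2⌋ × 420 = 297 × 420 mm

297 × 420 mm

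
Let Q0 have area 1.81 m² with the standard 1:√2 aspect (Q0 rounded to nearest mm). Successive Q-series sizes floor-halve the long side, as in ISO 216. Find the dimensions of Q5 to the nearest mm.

200 × 282 mm

Let Q0's short side be w mm. w · w√2 = 1.81 m² = 1,810,000 mm², so w ≈ 1131.3 mm and w√2 ≈ 1599.9 mm → Q0 = 1131 × 1600 mm.
Q1: ⌊1600/2⌋ × 1131 = 800 × 1131 mm
Q2: ⌊1131/2⌋ × 800 = 565 × 800 mm
Q3: ⌊800/2⌋ × 565 = 400 × 565 mm
Q4: ⌊565/2⌋ × 400 = 282 × 400 mm
Q5: ⌊400/2⌋ × 282 = 200 × 282 mm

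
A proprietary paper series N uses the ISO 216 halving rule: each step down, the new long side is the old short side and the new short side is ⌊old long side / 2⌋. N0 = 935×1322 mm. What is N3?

330 × 467 mm

N1: ⌊1322/2⌋ × 935 = 661 × 935 mm
N2: ⌊935/2⌋ × 661 = 467 × 661 mm
N3: ⌊661/2⌋ × 467 = 330 × 467 mm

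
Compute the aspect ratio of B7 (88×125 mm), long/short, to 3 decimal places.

125 / 88 = 1.420
ISO 216 targets √2 ≈ 1.414; the +0.006 deviation is from mm rounding.

1.420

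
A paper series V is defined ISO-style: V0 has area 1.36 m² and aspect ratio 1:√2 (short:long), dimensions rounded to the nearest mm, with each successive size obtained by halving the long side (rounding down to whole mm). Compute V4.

Let V0's short side be w mm. w · w√2 = 1.36 m² = 1,360,000 mm², so w ≈ 980.6 mm and w√2 ≈ 1386.8 mm → V0 = 981 × 1387 mm.
V1: ⌊1387/2⌋ × 981 = 693 × 981 mm
V2: ⌊981/2⌋ × 693 = 490 × 693 mm
V3: ⌊693/2⌋ × 490 = 346 × 490 mm
V4: ⌊490/2⌋ × 346 = 245 × 346 mm

245 × 346 mm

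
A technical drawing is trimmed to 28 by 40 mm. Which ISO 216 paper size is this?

Aspect ratio 40/28 ≈ 1.429 — close to the ISO √2 ≈ 1.414.
In the C-series (envelope sizes, between A and B): C10 = 28 × 40 mm.

C10 (28 × 40 mm)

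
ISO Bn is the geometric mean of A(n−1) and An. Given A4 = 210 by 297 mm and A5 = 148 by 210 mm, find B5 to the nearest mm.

Short side: √(210 · 148) = √31080 ≈ 176.3 → 176 mm
Long side: √(297 · 210) = √62370 ≈ 249.7 → 250 mm

176 × 250 mm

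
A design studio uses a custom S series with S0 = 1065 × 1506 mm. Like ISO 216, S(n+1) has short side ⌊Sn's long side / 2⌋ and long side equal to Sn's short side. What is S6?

133 × 188 mm

S1: ⌊1506/2⌋ × 1065 = 753 × 1065 mm
S2: ⌊1065/2⌋ × 753 = 532 × 753 mm
S3: ⌊753/2⌋ × 532 = 376 × 532 mm
S4: ⌊532/2⌋ × 376 = 266 × 376 mm
S5: ⌊376/2⌋ × 266 = 188 × 266 mm
S6: ⌊266/2⌋ × 188 = 133 × 188 mm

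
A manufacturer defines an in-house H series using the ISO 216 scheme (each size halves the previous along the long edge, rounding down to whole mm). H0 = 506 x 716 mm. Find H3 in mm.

H1: ⌊716/2⌋ × 506 = 358 × 506 mm
H2: ⌊506/2⌋ × 358 = 253 × 358 mm
H3: ⌊358/2⌋ × 253 = 179 × 253 mm

179 × 253 mm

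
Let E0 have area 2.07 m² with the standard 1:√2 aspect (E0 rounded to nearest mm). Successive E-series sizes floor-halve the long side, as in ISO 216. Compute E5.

Let E0's short side be w mm. w · w√2 = 2.07 m² = 2,070,000 mm², so w ≈ 1209.8 mm and w√2 ≈ 1711.0 mm → E0 = 1210 × 1711 mm.
E1: ⌊1711/2⌋ × 1210 = 855 × 1210 mm
E2: ⌊1210/2⌋ × 855 = 605 × 855 mm
E3: ⌊855/2⌋ × 605 = 427 × 605 mm
E4: ⌊605/2⌋ × 427 = 302 × 427 mm
E5: ⌊427/2⌋ × 302 = 213 × 302 mm

213 × 302 mm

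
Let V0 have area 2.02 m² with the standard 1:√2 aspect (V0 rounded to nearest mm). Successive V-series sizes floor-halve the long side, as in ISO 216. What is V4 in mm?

298 × 422 mm

Let V0's short side be w mm. w · w√2 = 2.02 m² = 2,020,000 mm², so w ≈ 1195.1 mm and w√2 ≈ 1690.2 mm → V0 = 1195 × 1690 mm.
V1: ⌊1690/2⌋ × 1195 = 845 × 1195 mm
V2: ⌊1195/2⌋ × 845 = 597 × 845 mm
V3: ⌊845/2⌋ × 597 = 422 × 597 mm
V4: ⌊597/2⌋ × 422 = 298 × 422 mm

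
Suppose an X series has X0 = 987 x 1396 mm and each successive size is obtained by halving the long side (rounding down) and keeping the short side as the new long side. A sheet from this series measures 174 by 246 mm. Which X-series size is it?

X5

X0: 987 × 1396 mm
X1: 698 × 987 mm
X2: 493 × 698 mm
X3: 349 × 493 mm
X4: 246 × 349 mm
X5: 174 × 246 mm
X6: 123 × 174 mm
→ matches X5.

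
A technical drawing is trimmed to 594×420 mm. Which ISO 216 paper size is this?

Aspect ratio 594/420 ≈ 1.414 — close to the ISO √2 ≈ 1.414.
In the A-series (A0 area = 1 m²): A2 = 420 × 594 mm.

A2 (420 × 594 mm)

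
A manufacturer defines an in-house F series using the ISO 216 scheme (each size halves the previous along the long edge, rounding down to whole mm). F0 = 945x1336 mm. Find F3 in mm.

F1: ⌊1336/2⌋ × 945 = 668 × 945 mm
F2: ⌊945/2⌋ × 668 = 472 × 668 mm
F3: ⌊668/2⌋ × 472 = 334 × 472 mm

334 × 472 mm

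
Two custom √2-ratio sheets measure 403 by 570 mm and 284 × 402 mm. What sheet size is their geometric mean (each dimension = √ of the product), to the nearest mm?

Short side: √(403 · 284) = √114452 ≈ 338.3 → 338 mm
Long side: √(570 · 402) = √229140 ≈ 478.7 → 479 mm

338 × 479 mm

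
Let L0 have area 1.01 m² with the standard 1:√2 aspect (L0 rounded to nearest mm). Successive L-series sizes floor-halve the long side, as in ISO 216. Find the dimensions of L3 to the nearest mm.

298 × 422 mm

Let L0's short side be w mm. w · w√2 = 1.01 m² = 1,010,000 mm², so w ≈ 845.1 mm and w√2 ≈ 1195.1 mm → L0 = 845 × 1195 mm.
L1: ⌊1195/2⌋ × 845 = 597 × 845 mm
L2: ⌊845/2⌋ × 597 = 422 × 597 mm
L3: ⌊597/2⌋ × 422 = 298 × 422 mm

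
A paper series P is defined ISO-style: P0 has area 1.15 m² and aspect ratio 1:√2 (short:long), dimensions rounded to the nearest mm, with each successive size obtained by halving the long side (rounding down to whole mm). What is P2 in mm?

451 × 637 mm

Let P0's short side be w mm. w · w√2 = 1.15 m² = 1,150,000 mm², so w ≈ 901.8 mm and w√2 ≈ 1275.3 mm → P0 = 902 × 1275 mm.
P1: ⌊1275/2⌋ × 902 = 637 × 902 mm
P2: ⌊902/2⌋ × 637 = 451 × 637 mm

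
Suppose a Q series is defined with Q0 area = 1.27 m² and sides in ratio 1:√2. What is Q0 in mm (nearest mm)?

Let the short side be w mm. Then w · w√2 = 1.27 m² = 1,270,000 mm².
w² = 1,270,000/√2, so w ≈ 947.6 mm; long side = w√2 ≈ 1340.2 mm.

948 × 1340 mm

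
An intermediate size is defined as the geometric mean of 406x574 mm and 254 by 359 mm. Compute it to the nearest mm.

321 × 454 mm

Short side: √(406 · 254) = √103124 ≈ 321.1 → 321 mm
Long side: √(574 · 359) = √206066 ≈ 453.9 → 454 mm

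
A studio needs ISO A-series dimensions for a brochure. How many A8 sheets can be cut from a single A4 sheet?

Each ISO step halves the sheet: 1 × A4 → 2 × A5 → 4 × A6 → 8 × A7 → …
From A4 to A8 is 4 halving steps: 2^4 = 16.

16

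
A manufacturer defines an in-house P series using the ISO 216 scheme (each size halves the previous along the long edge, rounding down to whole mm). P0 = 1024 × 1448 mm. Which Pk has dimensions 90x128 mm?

P0: 1024 × 1448 mm
P1: 724 × 1024 mm
P2: 512 × 724 mm
P3: 362 × 512 mm
P4: 256 × 362 mm
P5: 181 × 256 mm
P6: 128 × 181 mm
P7: 90 × 128 mm
P8: 64 × 90 mm
→ matches P7.

P7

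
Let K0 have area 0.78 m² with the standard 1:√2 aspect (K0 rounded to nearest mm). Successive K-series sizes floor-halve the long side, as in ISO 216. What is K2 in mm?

Let K0's short side be w mm. w · w√2 = 0.78 m² = 780,000 mm², so w ≈ 742.7 mm and w√2 ≈ 1050.3 mm → K0 = 743 × 1050 mm.
K1: ⌊1050/2⌋ × 743 = 525 × 743 mm
K2: ⌊743/2⌋ × 525 = 371 × 525 mm

371 × 525 mm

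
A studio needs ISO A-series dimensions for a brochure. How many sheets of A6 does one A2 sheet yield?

16

Each ISO step halves the sheet: 1 × A2 → 2 × A3 → 4 × A4 → 8 × A5 → …
From A2 to A6 is 4 halving steps: 2^4 = 16.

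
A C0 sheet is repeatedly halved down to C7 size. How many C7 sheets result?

Each ISO step halves the sheet: 1 × C0 → 2 × C1 → 4 × C2 → 8 × C3 → …
From C0 to C7 is 7 halving steps: 2^7 = 128.

128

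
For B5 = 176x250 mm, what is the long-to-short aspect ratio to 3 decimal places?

1.420

250 / 176 = 1.420
ISO 216 targets √2 ≈ 1.414; the +0.006 deviation is from mm rounding.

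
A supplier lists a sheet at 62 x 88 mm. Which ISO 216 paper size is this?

B8 (62 × 88 mm)

Aspect ratio 88/62 ≈ 1.419 — close to the ISO √2 ≈ 1.414.
In the B-series (B0 = 1000 × 1414 mm): B8 = 62 × 88 mm.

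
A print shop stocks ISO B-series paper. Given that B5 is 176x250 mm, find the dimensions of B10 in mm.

31 × 44 mm

B6: ⌊250/2⌋ × 176 = 125 × 176 mm
B7: ⌊176/2⌋ × 125 = 88 × 125 mm
B8: ⌊125/2⌋ × 88 = 62 × 88 mm
B9: ⌊88/2⌋ × 62 = 44 × 62 mm
B10: ⌊62/2⌋ × 44 = 31 × 44 mm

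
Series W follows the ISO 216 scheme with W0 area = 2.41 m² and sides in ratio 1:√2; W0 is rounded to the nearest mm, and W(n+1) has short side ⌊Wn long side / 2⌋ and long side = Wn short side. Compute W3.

Let W0's short side be w mm. w · w√2 = 2.41 m² = 2,410,000 mm², so w ≈ 1305.4 mm and w√2 ≈ 1846.1 mm → W0 = 1305 × 1846 mm.
W1: ⌊1846/2⌋ × 1305 = 923 × 1305 mm
W2: ⌊1305/2⌋ × 923 = 652 × 923 mm
W3: ⌊923/2⌋ × 652 = 461 × 652 mm

461 × 652 mm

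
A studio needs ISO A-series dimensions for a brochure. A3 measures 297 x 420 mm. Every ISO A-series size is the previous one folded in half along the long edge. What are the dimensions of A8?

52 × 74 mm

A4: ⌊420/2⌋ × 297 = 210 × 297 mm
A5: ⌊297/2⌋ × 210 = 148 × 210 mm
A6: ⌊210/2⌋ × 148 = 105 × 148 mm
A7: ⌊148/2⌋ × 105 = 74 × 105 mm
A8: ⌊105/2⌋ × 74 = 52 × 74 mm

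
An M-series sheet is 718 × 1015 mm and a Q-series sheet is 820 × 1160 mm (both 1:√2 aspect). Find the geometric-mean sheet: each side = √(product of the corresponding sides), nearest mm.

Short side: √(718 · 820) = √588760 ≈ 767.3 → 767 mm
Long side: √(1015 · 1160) = √1177400 ≈ 1085.1 → 1085 mm

767 × 1085 mm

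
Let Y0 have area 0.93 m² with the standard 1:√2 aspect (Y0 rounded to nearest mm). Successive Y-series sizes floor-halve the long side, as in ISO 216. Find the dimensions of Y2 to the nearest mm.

405 × 573 mm

Let Y0's short side be w mm. w · w√2 = 0.93 m² = 930,000 mm², so w ≈ 810.9 mm and w√2 ≈ 1146.8 mm → Y0 = 811 × 1147 mm.
Y1: ⌊1147/2⌋ × 811 = 573 × 811 mm
Y2: ⌊811/2⌋ × 573 = 405 × 573 mm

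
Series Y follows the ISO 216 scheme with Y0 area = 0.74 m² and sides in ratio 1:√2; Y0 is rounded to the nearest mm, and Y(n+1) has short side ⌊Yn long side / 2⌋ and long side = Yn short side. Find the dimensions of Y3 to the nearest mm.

Let Y0's short side be w mm. w · w√2 = 0.74 m² = 740,000 mm², so w ≈ 723.4 mm and w√2 ≈ 1023.0 mm → Y0 = 723 × 1023 mm.
Y1: ⌊1023/2⌋ × 723 = 511 × 723 mm
Y2: ⌊723/2⌋ × 511 = 361 × 511 mm
Y3: ⌊511/2⌋ × 361 = 255 × 361 mm

255 × 361 mm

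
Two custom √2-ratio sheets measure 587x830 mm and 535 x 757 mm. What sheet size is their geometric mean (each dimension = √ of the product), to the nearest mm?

Short side: √(587 · 535) = √314045 ≈ 560.4 → 560 mm
Long side: √(830 · 757) = √628310 ≈ 792.7 → 793 mm

560 × 793 mm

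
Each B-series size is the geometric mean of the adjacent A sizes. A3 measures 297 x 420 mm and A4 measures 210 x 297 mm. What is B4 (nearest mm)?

250 × 353 mm

Short side: √(297 · 210) = √62370 ≈ 249.7 → 250 mm
Long side: √(420 · 297) = √124740 ≈ 353.2 → 353 mm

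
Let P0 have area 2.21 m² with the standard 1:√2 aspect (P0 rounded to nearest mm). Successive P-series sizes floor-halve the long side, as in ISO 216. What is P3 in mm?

442 × 625 mm

Let P0's short side be w mm. w · w√2 = 2.21 m² = 2,210,000 mm², so w ≈ 1250.1 mm and w√2 ≈ 1767.9 mm → P0 = 1250 × 1768 mm.
P1: ⌊1768/2⌋ × 1250 = 884 × 1250 mm
P2: ⌊1250/2⌋ × 884 = 625 × 884 mm
P3: ⌊884/2⌋ × 625 = 442 × 625 mm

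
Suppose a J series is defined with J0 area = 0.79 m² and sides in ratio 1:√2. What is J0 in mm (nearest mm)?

747 × 1057 mm

Let the short side be w mm. Then w · w√2 = 0.79 m² = 790,000 mm².
w² = 790,000/√2, so w ≈ 747.4 mm; long side = w√2 ≈ 1057.0 mm.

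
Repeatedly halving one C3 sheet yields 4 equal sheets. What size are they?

4 = 2^2, so 2 halving steps.
C3 → C4 → … → C5 after 2 steps.

C5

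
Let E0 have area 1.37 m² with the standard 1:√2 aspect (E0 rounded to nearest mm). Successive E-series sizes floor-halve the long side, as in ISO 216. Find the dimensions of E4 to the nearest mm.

246 × 348 mm

Let E0's short side be w mm. w · w√2 = 1.37 m² = 1,370,000 mm², so w ≈ 984.2 mm and w√2 ≈ 1391.9 mm → E0 = 984 × 1392 mm.
E1: ⌊1392/2⌋ × 984 = 696 × 984 mm
E2: ⌊984/2⌋ × 696 = 492 × 696 mm
E3: ⌊696/2⌋ × 492 = 348 × 492 mm
E4: ⌊492/2⌋ × 348 = 246 × 348 mm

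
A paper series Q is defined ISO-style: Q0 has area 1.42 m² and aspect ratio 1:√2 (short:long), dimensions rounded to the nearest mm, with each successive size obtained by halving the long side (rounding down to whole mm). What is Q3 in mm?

Let Q0's short side be w mm. w · w√2 = 1.42 m² = 1,420,000 mm², so w ≈ 1002.0 mm and w√2 ≈ 1417.1 mm → Q0 = 1002 × 1417 mm.
Q1: ⌊1417/2⌋ × 1002 = 708 × 1002 mm
Q2: ⌊1002/2⌋ × 708 = 501 × 708 mm
Q3: ⌊708/2⌋ × 501 = 354 × 501 mm

354 × 501 mm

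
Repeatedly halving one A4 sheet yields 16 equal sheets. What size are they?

A8

16 = 2^4, so 4 halving steps.
A4 → A5 → … → A8 after 4 steps.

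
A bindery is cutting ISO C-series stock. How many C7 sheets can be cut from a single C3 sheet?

C3 = 324 × 458 mm; C7 = 81 × 114 mm.
Each halving step doubles the count; 4 steps from C3 to C7.
2^4 = 16.

16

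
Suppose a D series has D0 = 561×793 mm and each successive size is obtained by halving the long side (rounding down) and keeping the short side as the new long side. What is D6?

D1 = 396 × 561 mm (from D0 by 1 halving).
D2: ⌊561/2⌋ × 396 = 280 × 396 mm
D3: ⌊396/2⌋ × 280 = 198 × 280 mm
D4: ⌊280/2⌋ × 198 = 140 × 198 mm
D5: ⌊198/2⌋ × 140 = 99 × 140 mm
D6: ⌊140/2⌋ × 99 = 70 × 99 mm

70 × 99 mm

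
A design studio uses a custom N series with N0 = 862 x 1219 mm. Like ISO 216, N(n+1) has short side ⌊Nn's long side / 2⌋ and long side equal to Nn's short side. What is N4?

215 × 304 mm

N1: ⌊1219/2⌋ × 862 = 609 × 862 mm
N2: ⌊862/2⌋ × 609 = 431 × 609 mm
N3: ⌊609/2⌋ × 431 = 304 × 431 mm
N4: ⌊431/2⌋ × 304 = 215 × 304 mm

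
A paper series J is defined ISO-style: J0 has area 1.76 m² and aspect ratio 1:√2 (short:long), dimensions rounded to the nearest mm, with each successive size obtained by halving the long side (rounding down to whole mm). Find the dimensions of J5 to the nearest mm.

197 × 279 mm

Let J0's short side be w mm. w · w√2 = 1.76 m² = 1,760,000 mm², so w ≈ 1115.6 mm and w√2 ≈ 1577.7 mm → J0 = 1116 × 1578 mm.
J1: ⌊1578/2⌋ × 1116 = 789 × 1116 mm
J2: ⌊1116/2⌋ × 789 = 558 × 789 mm
J3: ⌊789/2⌋ × 558 = 394 × 558 mm
J4: ⌊558/2⌋ × 394 = 279 × 394 mm
J5: ⌊394/2⌋ × 279 = 197 × 279 mm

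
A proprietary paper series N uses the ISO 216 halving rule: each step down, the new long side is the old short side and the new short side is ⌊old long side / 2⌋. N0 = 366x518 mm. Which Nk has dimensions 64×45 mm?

N0: 366 × 518 mm
N1: 259 × 366 mm
N2: 183 × 259 mm
N3: 129 × 183 mm
N4: 91 × 129 mm
N5: 64 × 91 mm
N6: 45 × 64 mm
N7: 32 × 45 mm
→ matches N6.

N6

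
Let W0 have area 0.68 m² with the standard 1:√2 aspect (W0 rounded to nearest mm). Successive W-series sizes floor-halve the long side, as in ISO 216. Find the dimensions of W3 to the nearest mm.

245 × 346 mm

Let W0's short side be w mm. w · w√2 = 0.68 m² = 680,000 mm², so w ≈ 693.4 mm and w√2 ≈ 980.6 mm → W0 = 693 × 981 mm.
W1: ⌊981/2⌋ × 693 = 490 × 693 mm
W2: ⌊693/2⌋ × 490 = 346 × 490 mm
W3: ⌊490/2⌋ × 346 = 245 × 346 mm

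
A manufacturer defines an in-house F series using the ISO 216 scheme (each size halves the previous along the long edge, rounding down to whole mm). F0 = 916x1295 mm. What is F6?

114 × 161 mm

F1 = 647 × 916 mm (from F0 by 1 halving).
F2: ⌊916/2⌋ × 647 = 458 × 647 mm
F3: ⌊647/2⌋ × 458 = 323 × 458 mm
F4: ⌊458/2⌋ × 323 = 229 × 323 mm
F5: ⌊323/2⌋ × 229 = 161 × 229 mm
F6: ⌊229/2⌋ × 161 = 114 × 161 mm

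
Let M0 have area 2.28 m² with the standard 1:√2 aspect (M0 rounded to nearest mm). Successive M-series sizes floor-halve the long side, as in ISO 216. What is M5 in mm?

224 × 317 mm

Let M0's short side be w mm. w · w√2 = 2.28 m² = 2,280,000 mm², so w ≈ 1269.7 mm and w√2 ≈ 1795.7 mm → M0 = 1270 × 1796 mm.
M1: ⌊1796/2⌋ × 1270 = 898 × 1270 mm
M2: ⌊1270/2⌋ × 898 = 635 × 898 mm
M3: ⌊898/2⌋ × 635 = 449 × 635 mm
M4: ⌊635/2⌋ × 449 = 317 × 449 mm
M5: ⌊449/2⌋ × 317 = 224 × 317 mm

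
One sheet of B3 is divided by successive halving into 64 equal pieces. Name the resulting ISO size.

64 = 2^6, so 6 halving steps.
B3 → B4 → … → B9 after 6 steps.

B9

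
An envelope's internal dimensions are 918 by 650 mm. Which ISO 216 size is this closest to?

Aspect ratio 918/650 ≈ 1.412 — close to the ISO √2 ≈ 1.414.
In the C-series (envelope sizes, between A and B): C1 = 648 × 917 mm.
Off by 3 mm total — nearest standard size.

C1 (648 × 917 mm)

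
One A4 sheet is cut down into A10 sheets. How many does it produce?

Each ISO step halves the sheet: 1 × A4 → 2 × A5 → 4 × A6 → 8 × A7 → …
From A4 to A10 is 6 halving steps: 2^6 = 64.

64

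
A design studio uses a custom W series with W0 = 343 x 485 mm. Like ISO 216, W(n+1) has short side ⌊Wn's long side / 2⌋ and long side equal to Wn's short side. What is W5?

W1 = 242 × 343 mm (from W0 by 1 halving).
W2: ⌊343/2⌋ × 242 = 171 × 242 mm
W3: ⌊242/2⌋ × 171 = 121 × 171 mm
W4: ⌊171/2⌋ × 121 = 85 × 121 mm
W5: ⌊121/2⌋ × 85 = 60 × 85 mm

60 × 85 mm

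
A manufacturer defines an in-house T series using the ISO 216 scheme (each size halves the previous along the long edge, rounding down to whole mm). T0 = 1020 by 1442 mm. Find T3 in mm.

T1: ⌊1442/2⌋ × 1020 = 721 × 1020 mm
T2: ⌊1020/2⌋ × 721 = 510 × 721 mm
T3: ⌊721/2⌋ × 510 = 360 × 510 mm

360 × 510 mm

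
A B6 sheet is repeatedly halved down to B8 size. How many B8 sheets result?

Each ISO step halves the sheet: 1 × B6 → 2 × B7 → 4 × B8
From B6 to B8 is 2 halving steps: 2^2 = 4.

4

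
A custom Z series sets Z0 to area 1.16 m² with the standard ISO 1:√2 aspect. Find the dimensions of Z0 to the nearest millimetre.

Let the short side be w mm. Then w · w√2 = 1.16 m² = 1,160,000 mm².
w² = 1,160,000/√2, so w ≈ 905.7 mm; long side = w√2 ≈ 1280.8 mm.

906 × 1281 mm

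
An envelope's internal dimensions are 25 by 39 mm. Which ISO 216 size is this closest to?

Aspect ratio 39/25 ≈ 1.560 (ISO target is √2 ≈ 1.414).
In the A-series (A0 area = 1 m²): A10 = 26 × 37 mm.
Off by 3 mm total — nearest standard size.

A10 (26 × 37 mm)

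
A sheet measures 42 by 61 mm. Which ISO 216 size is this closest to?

B9 (44 × 62 mm)

Aspect ratio 61/42 ≈ 1.452 (ISO target is √2 ≈ 1.414).
In the B-series (B0 = 1000 × 1414 mm): B9 = 44 × 62 mm.
Off by 3 mm total — nearest standard size.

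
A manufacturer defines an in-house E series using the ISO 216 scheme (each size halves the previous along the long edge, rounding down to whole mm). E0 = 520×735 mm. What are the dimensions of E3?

E1: ⌊735/2⌋ × 520 = 367 × 520 mm
E2: ⌊520/2⌋ × 367 = 260 × 367 mm
E3: ⌊367/2⌋ × 260 = 183 × 260 mm

183 × 260 mm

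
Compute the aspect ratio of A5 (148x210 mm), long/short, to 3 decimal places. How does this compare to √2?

210 / 148 = 1.419
ISO 216 targets √2 ≈ 1.414; the +0.005 deviation is from mm rounding.

1.419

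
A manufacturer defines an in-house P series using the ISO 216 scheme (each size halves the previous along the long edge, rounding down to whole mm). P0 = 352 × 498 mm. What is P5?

62 × 88 mm

P1: ⌊498/2⌋ × 352 = 249 × 352 mm
P2: ⌊352/2⌋ × 249 = 176 × 249 mm
P3: ⌊249/2⌋ × 176 = 124 × 176 mm
P4: ⌊176/2⌋ × 124 = 88 × 124 mm
P5: ⌊124/2⌋ × 88 = 62 × 88 mm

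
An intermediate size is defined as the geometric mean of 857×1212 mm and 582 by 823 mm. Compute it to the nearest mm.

706 × 999 mm

Short side: √(857 · 582) = √498774 ≈ 706.2 → 706 mm
Long side: √(1212 · 823) = √997476 ≈ 998.7 → 999 mm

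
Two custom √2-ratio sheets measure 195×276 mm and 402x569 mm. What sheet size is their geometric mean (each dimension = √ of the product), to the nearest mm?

Short side: √(195 · 402) = √78390 ≈ 280.0 → 280 mm
Long side: √(276 · 569) = √157044 ≈ 396.3 → 396 mm

280 × 396 mm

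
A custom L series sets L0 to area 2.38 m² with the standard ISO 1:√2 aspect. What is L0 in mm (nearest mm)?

Let the short side be w mm. Then w · w√2 = 2.38 m² = 2,380,000 mm².
w² = 2,380,000/√2, so w ≈ 1297.3 mm; long side = w√2 ≈ 1834.6 mm.

1297 × 1835 mm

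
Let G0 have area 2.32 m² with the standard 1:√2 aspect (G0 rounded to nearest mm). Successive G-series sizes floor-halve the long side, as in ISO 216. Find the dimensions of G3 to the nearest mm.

452 × 640 mm

Let G0's short side be w mm. w · w√2 = 2.32 m² = 2,320,000 mm², so w ≈ 1280.8 mm and w√2 ≈ 1811.3 mm → G0 = 1281 × 1811 mm.
G1: ⌊1811/2⌋ × 1281 = 905 × 1281 mm
G2: ⌊1281/2⌋ × 905 = 640 × 905 mm
G3: ⌊905/2⌋ × 640 = 452 × 640 mm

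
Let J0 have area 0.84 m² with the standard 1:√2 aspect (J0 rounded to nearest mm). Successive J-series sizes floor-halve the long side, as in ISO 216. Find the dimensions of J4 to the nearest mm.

Let J0's short side be w mm. w · w√2 = 0.84 m² = 840,000 mm², so w ≈ 770.7 mm and w√2 ≈ 1089.9 mm → J0 = 771 × 1090 mm.
J1: ⌊1090/2⌋ × 771 = 545 × 771 mm
J2: ⌊771/2⌋ × 545 = 385 × 545 mm
J3: ⌊545/2⌋ × 385 = 272 × 385 mm
J4: ⌊385/2⌋ × 272 = 192 × 272 mm

192 × 272 mm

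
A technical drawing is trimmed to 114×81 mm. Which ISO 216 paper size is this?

Aspect ratio 114/81 ≈ 1.407 — close to the ISO √2 ≈ 1.414.
In the C-series (envelope sizes, between A and B): C7 = 81 × 114 mm.

C7 (81 × 114 mm)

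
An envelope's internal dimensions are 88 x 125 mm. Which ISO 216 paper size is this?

Aspect ratio 125/88 ≈ 1.420 — close to the ISO √2 ≈ 1.414.
In the B-series (B0 = 1000 × 1414 mm): B7 = 88 × 125 mm.

B7 (88 × 125 mm)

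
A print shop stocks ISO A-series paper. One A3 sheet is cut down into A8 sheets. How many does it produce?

32

Each ISO step halves the sheet: 1 × A3 → 2 × A4 → 4 × A5 → 8 × A6 → …
From A3 to A8 is 5 halving steps: 2^5 = 32.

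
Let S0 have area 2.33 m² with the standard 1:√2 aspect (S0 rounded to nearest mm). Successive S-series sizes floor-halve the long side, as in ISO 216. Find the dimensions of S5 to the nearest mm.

Let S0's short side be w mm. w · w√2 = 2.33 m² = 2,330,000 mm², so w ≈ 1283.6 mm and w√2 ≈ 1815.2 mm → S0 = 1284 × 1815 mm.
S1: ⌊1815/2⌋ × 1284 = 907 × 1284 mm
S2: ⌊1284/2⌋ × 907 = 642 × 907 mm
S3: ⌊907/2⌋ × 642 = 453 × 642 mm
S4: ⌊642/2⌋ × 453 = 321 × 453 mm
S5: ⌊453/2⌋ × 321 = 226 × 321 mm

226 × 321 mm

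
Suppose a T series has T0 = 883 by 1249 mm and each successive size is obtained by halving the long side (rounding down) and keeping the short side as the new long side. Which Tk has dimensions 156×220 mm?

T5

T0: 883 × 1249 mm
T1: 624 × 883 mm
T2: 441 × 624 mm
T3: 312 × 441 mm
T4: 220 × 312 mm
T5: 156 × 220 mm
T6: 110 × 156 mm
→ matches T5.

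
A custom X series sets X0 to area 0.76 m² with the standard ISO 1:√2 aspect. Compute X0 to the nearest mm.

Let the short side be w mm. Then w · w√2 = 0.76 m² = 760,000 mm².
w² = 760,000/√2, so w ≈ 733.1 mm; long side = w√2 ≈ 1036.7 mm.

733 × 1037 mm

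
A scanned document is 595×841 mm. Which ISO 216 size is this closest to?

A1 (594 × 841 mm)

Aspect ratio 841/595 ≈ 1.413 — close to the ISO √2 ≈ 1.414.
In the A-series (A0 area = 1 m²): A1 = 594 × 841 mm.
Off by 1 mm total — nearest standard size.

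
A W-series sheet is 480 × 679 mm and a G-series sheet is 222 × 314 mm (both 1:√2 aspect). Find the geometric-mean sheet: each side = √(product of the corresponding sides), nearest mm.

326 × 462 mm

Short side: √(480 · 222) = √106560 ≈ 326.4 → 326 mm
Long side: √(679 · 314) = √213206 ≈ 461.7 → 462 mm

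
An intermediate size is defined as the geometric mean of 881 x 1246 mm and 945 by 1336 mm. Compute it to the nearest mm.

912 × 1290 mm

Short side: √(881 · 945) = √832545 ≈ 912.4 → 912 mm
Long side: √(1246 · 1336) = √1664656 ≈ 1290.2 → 1290 mm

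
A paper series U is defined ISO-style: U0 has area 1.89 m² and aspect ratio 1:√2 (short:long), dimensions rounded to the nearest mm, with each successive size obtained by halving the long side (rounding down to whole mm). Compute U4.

289 × 408 mm

Let U0's short side be w mm. w · w√2 = 1.89 m² = 1,890,000 mm², so w ≈ 1156.0 mm and w√2 ≈ 1634.9 mm → U0 = 1156 × 1635 mm.
U1: ⌊1635/2⌋ × 1156 = 817 × 1156 mm
U2: ⌊1156/2⌋ × 817 = 578 × 817 mm
U3: ⌊817/2⌋ × 578 = 408 × 578 mm
U4: ⌊578/2⌋ × 408 = 289 × 408 mm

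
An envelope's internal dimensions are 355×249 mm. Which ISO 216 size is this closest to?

Aspect ratio 355/249 ≈ 1.426 — close to the ISO √2 ≈ 1.414.
In the B-series (B0 = 1000 × 1414 mm): B4 = 250 × 353 mm.
Off by 3 mm total — nearest standard size.

B4 (250 × 353 mm)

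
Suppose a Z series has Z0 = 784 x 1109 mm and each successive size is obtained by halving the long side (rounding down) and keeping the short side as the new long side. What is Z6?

98 × 138 mm

Z1 = 554 × 784 mm (from Z0 by 1 halving).
Z2: ⌊784/2⌋ × 554 = 392 × 554 mm
Z3: ⌊554/2⌋ × 392 = 277 × 392 mm
Z4: ⌊392/2⌋ × 277 = 196 × 277 mm
Z5: ⌊277/2⌋ × 196 = 138 × 196 mm
Z6: ⌊196/2⌋ × 138 = 98 × 138 mm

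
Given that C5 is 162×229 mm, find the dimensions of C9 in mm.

C6: ⌊229/2⌋ × 162 = 114 × 162 mm
C7: ⌊162/2⌋ × 114 = 81 × 114 mm
C8: ⌊114/2⌋ × 81 = 57 × 81 mm
C9: ⌊81/2⌋ × 57 = 40 × 57 mm

40 × 57 mm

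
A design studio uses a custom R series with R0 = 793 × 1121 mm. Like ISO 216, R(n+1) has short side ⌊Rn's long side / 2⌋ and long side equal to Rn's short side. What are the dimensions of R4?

R1 = 560 × 793 mm (from R0 by 1 halving).
R2: ⌊793/2⌋ × 560 = 396 × 560 mm
R3: ⌊560/2⌋ × 396 = 280 × 396 mm
R4: ⌊396/2⌋ × 280 = 198 × 280 mm

198 × 280 mm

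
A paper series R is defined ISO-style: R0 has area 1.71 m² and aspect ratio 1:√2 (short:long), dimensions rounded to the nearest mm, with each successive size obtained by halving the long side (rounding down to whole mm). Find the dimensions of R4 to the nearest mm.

275 × 388 mm

Let R0's short side be w mm. w · w√2 = 1.71 m² = 1,710,000 mm², so w ≈ 1099.6 mm and w√2 ≈ 1555.1 mm → R0 = 1100 × 1555 mm.
R1: ⌊1555/2⌋ × 1100 = 777 × 1100 mm
R2: ⌊1100/2⌋ × 777 = 550 × 777 mm
R3: ⌊777/2⌋ × 550 = 388 × 550 mm
R4: ⌊550/2⌋ × 388 = 275 × 388 mm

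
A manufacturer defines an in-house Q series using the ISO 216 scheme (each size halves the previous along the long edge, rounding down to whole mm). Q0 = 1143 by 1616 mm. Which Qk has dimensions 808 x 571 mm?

Q2

Q0: 1143 × 1616 mm
Q1: 808 × 1143 mm
Q2: 571 × 808 mm
Q3: 404 × 571 mm
→ matches Q2.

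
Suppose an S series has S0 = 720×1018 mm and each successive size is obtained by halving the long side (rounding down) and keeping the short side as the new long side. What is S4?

S1: ⌊1018/2⌋ × 720 = 509 × 720 mm
S2: ⌊720/2⌋ × 509 = 360 × 509 mm
S3: ⌊509/2⌋ × 360 = 254 × 360 mm
S4: ⌊360/2⌋ × 254 = 180 × 254 mm

180 × 254 mm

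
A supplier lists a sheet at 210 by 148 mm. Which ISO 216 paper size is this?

Aspect ratio 210/148 ≈ 1.419 — close to the ISO √2 ≈ 1.414.
In the A-series (A0 area = 1 m²): A5 = 148 × 210 mm.

A5 (148 × 210 mm)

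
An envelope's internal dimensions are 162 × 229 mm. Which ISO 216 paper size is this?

C5 (162 × 229 mm)

Aspect ratio 229/162 ≈ 1.414 — close to the ISO √2 ≈ 1.414.
In the C-series (envelope sizes, between A and B): C5 = 162 × 229 mm.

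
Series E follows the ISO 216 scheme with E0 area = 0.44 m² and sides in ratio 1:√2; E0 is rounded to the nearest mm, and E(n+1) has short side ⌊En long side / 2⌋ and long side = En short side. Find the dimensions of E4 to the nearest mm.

139 × 197 mm

Let E0's short side be w mm. w · w√2 = 0.44 m² = 440,000 mm², so w ≈ 557.8 mm and w√2 ≈ 788.8 mm → E0 = 558 × 789 mm.
E1: ⌊789/2⌋ × 558 = 394 × 558 mm
E2: ⌊558/2⌋ × 394 = 279 × 394 mm
E3: ⌊394/2⌋ × 279 = 197 × 279 mm
E4: ⌊279/2⌋ × 197 = 139 × 197 mm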